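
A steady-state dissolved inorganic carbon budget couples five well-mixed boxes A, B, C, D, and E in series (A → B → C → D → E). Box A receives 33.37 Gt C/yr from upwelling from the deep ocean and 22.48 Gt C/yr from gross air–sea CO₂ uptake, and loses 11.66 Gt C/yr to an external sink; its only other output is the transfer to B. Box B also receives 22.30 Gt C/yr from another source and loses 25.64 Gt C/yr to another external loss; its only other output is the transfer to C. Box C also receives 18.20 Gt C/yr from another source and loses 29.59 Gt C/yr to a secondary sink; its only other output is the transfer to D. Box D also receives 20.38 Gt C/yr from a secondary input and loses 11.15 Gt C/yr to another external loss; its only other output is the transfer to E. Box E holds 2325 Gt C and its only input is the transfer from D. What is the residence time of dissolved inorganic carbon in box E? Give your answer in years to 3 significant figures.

60.1 yr

Box A: F(A→B) = (33.37 + 22.48) − 11.66 = 44.190 Gt C/yr.
Box B: F(B→C) = (44.190 + 22.30) − 25.64 = 40.850 Gt C/yr.
Box C: F(C→D) = (40.850 + 18.20) − 29.59 = 29.460 Gt C/yr.
Box D: F(D→E) = (29.460 + 20.38) − 11.15 = 38.690 Gt C/yr.
Box E throughput = its input = 38.690 Gt C/yr; τ = 2325 / 38.690 = 60.09 yr.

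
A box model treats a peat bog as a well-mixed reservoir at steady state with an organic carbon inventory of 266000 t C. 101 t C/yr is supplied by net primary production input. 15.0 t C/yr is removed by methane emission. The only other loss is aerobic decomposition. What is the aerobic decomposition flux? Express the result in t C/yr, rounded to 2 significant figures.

86 t C/yr

At steady state ΣF_in = ΣF_out.
ΣF_in = 101.00 t C/yr.
Aerobic decomposition flux = ΣF_in − (15.0) = 101.00 − 15.00 = 86.00 t C/yr.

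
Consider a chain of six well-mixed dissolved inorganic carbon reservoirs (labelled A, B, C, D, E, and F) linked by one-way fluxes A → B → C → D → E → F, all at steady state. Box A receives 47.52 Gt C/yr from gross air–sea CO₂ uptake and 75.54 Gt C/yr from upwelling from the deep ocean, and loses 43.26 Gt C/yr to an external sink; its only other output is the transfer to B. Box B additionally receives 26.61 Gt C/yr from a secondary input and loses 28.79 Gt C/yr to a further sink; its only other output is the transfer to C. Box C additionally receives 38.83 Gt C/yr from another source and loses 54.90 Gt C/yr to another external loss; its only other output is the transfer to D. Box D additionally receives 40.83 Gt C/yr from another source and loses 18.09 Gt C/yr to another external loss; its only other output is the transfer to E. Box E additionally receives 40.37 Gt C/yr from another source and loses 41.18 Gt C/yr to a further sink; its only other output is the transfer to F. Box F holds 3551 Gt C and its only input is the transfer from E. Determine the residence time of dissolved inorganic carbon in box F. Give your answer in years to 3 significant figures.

42.5 yr

Box A: F(A→B) = (47.52 + 75.54) − 43.26 = 79.800 Gt C/yr.
Box B: F(B→C) = (79.800 + 26.61) − 28.79 = 77.620 Gt C/yr.
Box C: F(C→D) = (77.620 + 38.83) − 54.90 = 61.550 Gt C/yr.
Box D: F(D→E) = (61.550 + 40.83) − 18.09 = 84.290 Gt C/yr.
Box E: F(E→F) = (84.290 + 40.37) − 41.18 = 83.480 Gt C/yr.
Box F throughput = its input = 83.480 Gt C/yr; τ = 3551 / 83.480 = 42.54 yr.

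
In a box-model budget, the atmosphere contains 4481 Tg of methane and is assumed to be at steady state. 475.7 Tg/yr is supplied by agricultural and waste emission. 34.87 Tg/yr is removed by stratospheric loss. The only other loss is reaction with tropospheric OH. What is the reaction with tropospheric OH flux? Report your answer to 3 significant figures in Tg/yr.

At steady state ΣF_in = ΣF_out.
ΣF_in = 475.70 Tg/yr.
Reaction with tropospheric OH flux = ΣF_in − (34.87) = 475.70 − 34.87 = 440.8 Tg/yr.

441 Tg/yr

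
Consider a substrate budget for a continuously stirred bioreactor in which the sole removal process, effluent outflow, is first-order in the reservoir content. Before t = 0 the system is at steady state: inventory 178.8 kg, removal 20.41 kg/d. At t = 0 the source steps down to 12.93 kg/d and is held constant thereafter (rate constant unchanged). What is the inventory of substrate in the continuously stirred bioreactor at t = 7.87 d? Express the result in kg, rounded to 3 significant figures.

140 kg

τ = M₀/F₀ = 178.8/20.41 = 8.760 d; rate constant k = 1/τ.
New steady state M_∞ = F₁/k = F₁·τ = 12.93 × 8.760 = 113.27 kg.
M(t) = M_∞ + (M₀ − M_∞)·e^(−t/τ); t/τ = 7.87/8.760 = 0.8984, so e^(−t/τ) = 0.4072.
M(t) = 113.27 + 65.53 × 0.4072 = 139.96 kg.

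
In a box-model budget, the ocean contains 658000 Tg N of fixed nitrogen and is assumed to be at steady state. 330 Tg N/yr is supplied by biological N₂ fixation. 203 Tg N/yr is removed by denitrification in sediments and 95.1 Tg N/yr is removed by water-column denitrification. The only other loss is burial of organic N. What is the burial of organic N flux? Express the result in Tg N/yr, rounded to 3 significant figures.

At steady state ΣF_in = ΣF_out.
ΣF_in = 330.00 Tg N/yr.
Burial of organic N flux = ΣF_in − (203 + 95.1) = 330.00 − 298.1 = 31.90 Tg N/yr.

31.9 Tg N/yr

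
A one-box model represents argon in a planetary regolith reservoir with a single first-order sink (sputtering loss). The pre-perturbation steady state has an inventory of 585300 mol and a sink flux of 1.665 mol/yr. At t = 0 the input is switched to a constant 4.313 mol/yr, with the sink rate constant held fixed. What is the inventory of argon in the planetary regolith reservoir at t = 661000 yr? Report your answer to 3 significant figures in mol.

1.37×10^6 mol

τ = M₀/F₀ = 585300/1.665 = 351500 yr; rate constant k = 1/τ.
New steady state M_∞ = F₁/k = F₁·τ = 4.313 × 351500 = 1.5162×10^6 mol.
M(t) = M_∞ + (M₀ − M_∞)·e^(−t/τ); t/τ = 661000/351500 = 1.880, so e^(−t/τ) = 0.1525.
M(t) = 1.5162×10^6 − 930900 × 0.1525 = 1.3742×10^6 mol.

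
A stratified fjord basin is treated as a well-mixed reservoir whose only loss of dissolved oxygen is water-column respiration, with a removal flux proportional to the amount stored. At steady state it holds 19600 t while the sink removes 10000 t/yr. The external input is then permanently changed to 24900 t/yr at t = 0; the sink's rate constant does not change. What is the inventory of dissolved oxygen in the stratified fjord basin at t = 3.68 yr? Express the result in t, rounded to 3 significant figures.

The sink rate constant is k = F₀/M₀ = 10000/19600 = 0.5102 yr⁻¹.
Solving dM/dt = F₁ − kM with M(0) = M₀ gives M(t) = F₁/k + (M₀ − F₁/k)·e^(−kt).
F₁/k = 24900/0.5102 = 48804 t; kt = 0.5102 × 3.68 = 1.878, e^(−kt) = 0.1530.
M(3.68) = 48804 + (19600 − 48804) × 0.1530 = 48804 − 4467 = 44337 t.

44300 t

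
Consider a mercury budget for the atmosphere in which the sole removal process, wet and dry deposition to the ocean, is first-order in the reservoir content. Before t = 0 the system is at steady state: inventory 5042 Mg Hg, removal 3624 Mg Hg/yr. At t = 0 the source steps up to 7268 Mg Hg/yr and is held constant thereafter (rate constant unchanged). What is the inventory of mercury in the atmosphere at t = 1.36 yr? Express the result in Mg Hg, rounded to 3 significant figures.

Residence time τ = M₀/F₀ = 1.391 yr. The eventual steady state is M_∞ = M₀·(F₁/F₀) = 5042 × 7268/3624 = 10112 Mg Hg.
The anomaly ΔM(t) = M(t) − M_∞ decays as ΔM₀·e^(−t/τ) with ΔM₀ = 5042 − 10112 = −5070 Mg Hg.
At t = 1.36 yr, e^(−t/τ) = e^(−0.9775) = 0.3762, so ΔM = −1907 Mg Hg and M = 10112 − 1907 = 8204.3 Mg Hg.

8200 Mg Hg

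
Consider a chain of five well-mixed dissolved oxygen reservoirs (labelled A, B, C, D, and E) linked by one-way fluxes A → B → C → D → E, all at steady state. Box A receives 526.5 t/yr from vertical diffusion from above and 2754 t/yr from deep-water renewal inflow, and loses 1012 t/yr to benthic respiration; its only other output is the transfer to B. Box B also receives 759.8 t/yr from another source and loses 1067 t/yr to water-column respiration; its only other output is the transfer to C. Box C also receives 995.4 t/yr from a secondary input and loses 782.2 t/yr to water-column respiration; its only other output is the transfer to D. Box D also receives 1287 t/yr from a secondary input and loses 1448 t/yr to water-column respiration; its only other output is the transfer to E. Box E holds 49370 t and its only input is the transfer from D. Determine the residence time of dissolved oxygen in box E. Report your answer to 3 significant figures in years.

24.5 yr

Box A: F(A→B) = (526.5 + 2754) − 1012 = 2268.5 t/yr.
Box B: F(B→C) = (2268.5 + 759.8) − 1067 = 1961.3 t/yr.
Box C: F(C→D) = (1961.3 + 995.4) − 782.2 = 2174.5 t/yr.
Box D: F(D→E) = (2174.5 + 1287) − 1448 = 2013.5 t/yr.
Box E throughput = its input = 2013.5 t/yr; τ = 49370 / 2013.5 = 24.52 yr.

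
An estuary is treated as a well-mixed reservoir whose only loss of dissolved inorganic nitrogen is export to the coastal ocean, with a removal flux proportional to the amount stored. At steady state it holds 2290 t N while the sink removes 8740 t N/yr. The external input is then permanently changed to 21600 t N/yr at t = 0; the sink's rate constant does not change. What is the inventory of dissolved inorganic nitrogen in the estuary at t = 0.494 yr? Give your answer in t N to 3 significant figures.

5150 t N

Residence time τ = M₀/F₀ = 0.2620 yr. The eventual steady state is M_∞ = M₀·(F₁/F₀) = 2290 × 21600/8740 = 5659.5 t N.
The anomaly ΔM(t) = M(t) − M_∞ decays as ΔM₀·e^(−t/τ) with ΔM₀ = 2290 − 5659.5 = −3369 t N.
At t = 0.494 yr, e^(−t/τ) = e^(−1.885) = 0.1518, so ΔM = −511.4 t N and M = 5659.5 − 511.4 = 5148.1 t N.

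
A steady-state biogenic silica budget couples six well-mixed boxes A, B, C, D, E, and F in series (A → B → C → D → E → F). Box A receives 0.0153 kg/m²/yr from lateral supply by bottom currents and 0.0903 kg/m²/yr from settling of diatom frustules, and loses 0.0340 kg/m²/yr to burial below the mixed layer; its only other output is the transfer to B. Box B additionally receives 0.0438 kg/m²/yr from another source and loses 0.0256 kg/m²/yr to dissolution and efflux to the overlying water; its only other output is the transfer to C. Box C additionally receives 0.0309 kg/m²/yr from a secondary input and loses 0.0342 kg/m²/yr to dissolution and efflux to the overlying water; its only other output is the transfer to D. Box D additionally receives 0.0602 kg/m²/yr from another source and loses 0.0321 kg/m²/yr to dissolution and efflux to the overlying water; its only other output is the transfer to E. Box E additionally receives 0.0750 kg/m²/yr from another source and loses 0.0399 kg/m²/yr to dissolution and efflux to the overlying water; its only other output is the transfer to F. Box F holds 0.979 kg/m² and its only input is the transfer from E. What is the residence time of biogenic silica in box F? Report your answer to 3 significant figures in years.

Box A: F(A→B) = (0.0153 + 0.0903) − 0.0340 = 0.071600 kg/m²/yr.
Box B: F(B→C) = (0.071600 + 0.0438) − 0.0256 = 0.089800 kg/m²/yr.
Box C: F(C→D) = (0.089800 + 0.0309) − 0.0342 = 0.086500 kg/m²/yr.
Box D: F(D→E) = (0.086500 + 0.0602) − 0.0321 = 0.11460 kg/m²/yr.
Box E: F(E→F) = (0.11460 + 0.0750) − 0.0399 = 0.14970 kg/m²/yr.
Box F throughput = its input = 0.14970 kg/m²/yr; τ = 0.979 / 0.14970 = 6.540 yr.

6.54 yr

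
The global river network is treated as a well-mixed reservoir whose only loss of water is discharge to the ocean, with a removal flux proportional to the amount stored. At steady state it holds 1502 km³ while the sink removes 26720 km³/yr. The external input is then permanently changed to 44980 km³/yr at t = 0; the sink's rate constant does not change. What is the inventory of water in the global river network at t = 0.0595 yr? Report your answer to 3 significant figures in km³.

Residence time τ = M₀/F₀ = 0.05621 yr. The eventual steady state is M_∞ = M₀·(F₁/F₀) = 1502 × 44980/26720 = 2528.4 km³.
The anomaly ΔM(t) = M(t) − M_∞ decays as ΔM₀·e^(−t/τ) with ΔM₀ = 1502 − 2528.4 = −1026 km³.
At t = 0.0595 yr, e^(−t/τ) = e^(−1.058) = 0.3470, so ΔM = −356.2 km³ and M = 2528.4 − 356.2 = 2172.3 km³.

2170 km³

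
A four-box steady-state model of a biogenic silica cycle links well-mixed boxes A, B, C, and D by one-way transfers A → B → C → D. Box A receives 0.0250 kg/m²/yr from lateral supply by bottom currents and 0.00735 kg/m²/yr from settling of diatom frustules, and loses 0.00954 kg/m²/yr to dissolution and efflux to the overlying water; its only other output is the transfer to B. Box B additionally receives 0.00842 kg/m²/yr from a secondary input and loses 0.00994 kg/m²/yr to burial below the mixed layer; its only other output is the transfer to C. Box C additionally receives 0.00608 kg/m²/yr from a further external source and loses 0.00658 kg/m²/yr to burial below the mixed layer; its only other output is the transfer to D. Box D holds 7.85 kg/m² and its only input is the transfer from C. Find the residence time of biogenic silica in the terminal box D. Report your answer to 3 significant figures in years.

378 yr

Box A: F(A→B) = (0.0250 + 0.00735) − 0.00954 = 0.022810 kg/m²/yr.
Box B: F(B→C) = (0.022810 + 0.00842) − 0.00994 = 0.021290 kg/m²/yr.
Box C: F(C→D) = (0.021290 + 0.00608) − 0.00658 = 0.020790 kg/m²/yr.
Box D throughput = its input = 0.020790 kg/m²/yr; τ = 7.85 / 0.020790 = 377.6 yr.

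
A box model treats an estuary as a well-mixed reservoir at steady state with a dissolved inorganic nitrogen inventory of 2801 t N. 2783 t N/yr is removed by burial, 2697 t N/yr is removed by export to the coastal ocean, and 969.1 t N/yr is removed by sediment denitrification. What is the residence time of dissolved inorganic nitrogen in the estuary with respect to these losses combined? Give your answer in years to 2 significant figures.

0.43 yr

Total removal = 2783 + 2697 + 969.1 = 6449.1 t N/yr.
τ = M / ΣF_out = 2801 / 6449.1 = 0.4343 yr.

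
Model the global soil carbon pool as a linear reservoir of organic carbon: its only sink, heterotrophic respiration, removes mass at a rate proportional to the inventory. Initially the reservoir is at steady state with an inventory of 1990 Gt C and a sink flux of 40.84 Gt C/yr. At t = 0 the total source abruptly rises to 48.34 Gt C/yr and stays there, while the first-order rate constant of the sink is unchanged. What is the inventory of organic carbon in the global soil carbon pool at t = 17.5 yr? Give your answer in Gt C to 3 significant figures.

2100 Gt C

The sink rate constant is k = F₀/M₀ = 40.84/1990 = 0.02052 yr⁻¹.
Solving dM/dt = F₁ − kM with M(0) = M₀ gives M(t) = F₁/k + (M₀ − F₁/k)·e^(−kt).
F₁/k = 48.34/0.02052 = 2355.5 Gt C; kt = 0.02052 × 17.5 = 0.3591, e^(−kt) = 0.6983.
M(17.5) = 2355.5 + (1990 − 2355.5) × 0.6983 = 2355.5 − 255.2 = 2100.3 Gt C.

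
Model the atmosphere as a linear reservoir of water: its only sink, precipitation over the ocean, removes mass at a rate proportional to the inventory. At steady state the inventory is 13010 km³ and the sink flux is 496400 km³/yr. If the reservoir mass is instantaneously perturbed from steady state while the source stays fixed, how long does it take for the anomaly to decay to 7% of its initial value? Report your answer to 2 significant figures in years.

0.070 yr

For a linear reservoir the anomaly decays as exp(−t/τ) with τ = M/F = 13010/496400 = 0.02621 yr.
exp(−t/τ) = 0.07 ⇒ t = −τ ln(0.07) = 0.02621 × 2.659 = 0.06970 yr.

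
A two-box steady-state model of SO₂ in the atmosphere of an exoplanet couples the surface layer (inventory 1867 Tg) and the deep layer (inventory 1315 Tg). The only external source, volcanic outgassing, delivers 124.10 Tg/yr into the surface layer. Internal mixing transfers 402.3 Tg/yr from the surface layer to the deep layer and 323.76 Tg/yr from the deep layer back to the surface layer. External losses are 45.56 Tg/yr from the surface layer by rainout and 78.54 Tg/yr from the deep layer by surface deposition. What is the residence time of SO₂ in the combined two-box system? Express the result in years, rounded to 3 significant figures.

Treat the two boxes together as one reservoir: the mixing fluxes between them are internal recycling, so τ = ΣM / Σ(external losses).
M_total = 1867 + 1315 = 3182.0 Tg.
ΣF_external_out = 45.56 + 78.54 = 124.10 Tg/yr.
τ = M_total / ΣF_ext = 3182.0 / 124.10 = 25.64 yr.

25.6 yr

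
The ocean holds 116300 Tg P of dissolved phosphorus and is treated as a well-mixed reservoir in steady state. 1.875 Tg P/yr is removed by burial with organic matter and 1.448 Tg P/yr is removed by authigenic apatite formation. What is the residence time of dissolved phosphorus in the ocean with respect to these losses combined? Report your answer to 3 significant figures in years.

Total removal = 1.875 + 1.448 = 3.3230 Tg P/yr.
τ = M / ΣF_out = 116300 / 3.3230 = 35000 yr.

35000 yr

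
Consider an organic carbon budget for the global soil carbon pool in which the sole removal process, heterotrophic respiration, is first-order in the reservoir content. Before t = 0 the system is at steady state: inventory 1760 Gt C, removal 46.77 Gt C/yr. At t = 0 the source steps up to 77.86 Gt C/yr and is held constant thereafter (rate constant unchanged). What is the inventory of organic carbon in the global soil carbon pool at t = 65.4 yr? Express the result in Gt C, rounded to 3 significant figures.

2720 Gt C

τ = M₀/F₀ = 1760/46.77 = 37.63 yr; rate constant k = 1/τ.
New steady state M_∞ = F₁/k = F₁·τ = 77.86 × 37.63 = 2929.9 Gt C.
M(t) = M_∞ + (M₀ − M_∞)·e^(−t/τ); t/τ = 65.4/37.63 = 1.738, so e^(−t/τ) = 0.1759.
M(t) = 2929.9 − 1170 × 0.1759 = 2724.2 Gt C.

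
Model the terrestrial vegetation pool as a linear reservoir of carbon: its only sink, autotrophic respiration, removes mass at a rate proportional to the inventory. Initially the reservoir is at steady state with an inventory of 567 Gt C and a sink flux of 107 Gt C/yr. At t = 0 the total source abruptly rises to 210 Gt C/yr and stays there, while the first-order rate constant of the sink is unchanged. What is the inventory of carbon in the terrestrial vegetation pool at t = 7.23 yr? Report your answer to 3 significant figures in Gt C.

973 Gt C

The sink rate constant is k = F₀/M₀ = 107/567 = 0.1887 yr⁻¹.
Solving dM/dt = F₁ − kM with M(0) = M₀ gives M(t) = F₁/k + (M₀ − F₁/k)·e^(−kt).
F₁/k = 210/0.1887 = 1112.8 Gt C; kt = 0.1887 × 7.23 = 1.364, e^(−kt) = 0.2555.
M(7.23) = 1112.8 + (567 − 1112.8) × 0.2555 = 1112.8 − 139.5 = 973.33 Gt C.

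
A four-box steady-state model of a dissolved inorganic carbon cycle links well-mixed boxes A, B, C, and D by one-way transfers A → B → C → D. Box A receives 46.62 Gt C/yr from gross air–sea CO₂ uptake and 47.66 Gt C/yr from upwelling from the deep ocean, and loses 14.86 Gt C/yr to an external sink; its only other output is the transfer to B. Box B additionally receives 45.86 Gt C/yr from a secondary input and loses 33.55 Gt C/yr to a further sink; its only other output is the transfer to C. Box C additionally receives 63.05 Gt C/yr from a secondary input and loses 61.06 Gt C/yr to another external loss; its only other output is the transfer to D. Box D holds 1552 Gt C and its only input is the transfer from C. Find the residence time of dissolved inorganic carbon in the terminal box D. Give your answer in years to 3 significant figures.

16.6 yr

Box A: F(A→B) = (46.62 + 47.66) − 14.86 = 79.420 Gt C/yr.
Box B: F(B→C) = (79.420 + 45.86) − 33.55 = 91.730 Gt C/yr.
Box C: F(C→D) = (91.730 + 63.05) − 61.06 = 93.720 Gt C/yr.
Box D throughput = its input = 93.720 Gt C/yr; τ = 1552 / 93.720 = 16.56 yr.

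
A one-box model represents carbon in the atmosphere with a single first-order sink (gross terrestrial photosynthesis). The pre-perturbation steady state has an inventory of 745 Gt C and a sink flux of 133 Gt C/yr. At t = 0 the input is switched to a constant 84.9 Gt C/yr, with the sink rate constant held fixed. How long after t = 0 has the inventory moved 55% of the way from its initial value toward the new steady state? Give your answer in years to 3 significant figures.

τ = M₀/F₀ = 745/133 = 5.602 yr.
The remaining gap fraction is e^(−t/τ); 55% covered ⇒ e^(−t/τ) = 0.450.
t = −τ ln(0.450) = 5.602 × 0.7985 = 4.473 yr.

4.47 yr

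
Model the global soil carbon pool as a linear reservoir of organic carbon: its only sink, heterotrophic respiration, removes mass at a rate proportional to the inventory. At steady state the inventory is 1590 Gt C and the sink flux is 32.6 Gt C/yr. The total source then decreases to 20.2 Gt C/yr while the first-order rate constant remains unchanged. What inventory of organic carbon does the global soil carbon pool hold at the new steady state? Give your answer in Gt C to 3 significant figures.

Rate constant k = F/M = 32.6 / 1590 = 0.02050 yr⁻¹.
At the new steady state, source = k·M_new ⇒ M_new = 20.2 / 0.02050 = 985.2 Gt C.
(Equivalently M_new = M × F_new/F_old = 1590 × 20.2/32.6.)

985 Gt C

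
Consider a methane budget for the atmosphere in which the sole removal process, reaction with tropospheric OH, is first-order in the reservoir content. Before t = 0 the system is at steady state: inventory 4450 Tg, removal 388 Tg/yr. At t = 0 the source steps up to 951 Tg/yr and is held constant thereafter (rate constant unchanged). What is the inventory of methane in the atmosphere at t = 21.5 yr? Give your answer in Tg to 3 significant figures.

9920 Tg

The sink rate constant is k = F₀/M₀ = 388/4450 = 0.08719 yr⁻¹.
Solving dM/dt = F₁ − kM with M(0) = M₀ gives M(t) = F₁/k + (M₀ − F₁/k)·e^(−kt).
F₁/k = 951/0.08719 = 10907 Tg; kt = 0.08719 × 21.5 = 1.875, e^(−kt) = 0.1534.
M(21.5) = 10907 + (4450 − 10907) × 0.1534 = 10907 − 990.6 = 9916.5 Tg.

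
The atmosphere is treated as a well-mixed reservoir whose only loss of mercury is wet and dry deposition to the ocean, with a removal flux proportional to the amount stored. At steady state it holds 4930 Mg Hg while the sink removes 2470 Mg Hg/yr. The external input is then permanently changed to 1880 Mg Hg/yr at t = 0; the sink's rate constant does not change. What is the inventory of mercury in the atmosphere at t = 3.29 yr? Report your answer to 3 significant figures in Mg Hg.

3980 Mg Hg

Residence time τ = M₀/F₀ = 1.996 yr. The eventual steady state is M_∞ = M₀·(F₁/F₀) = 4930 × 1880/2470 = 3752.4 Mg Hg.
The anomaly ΔM(t) = M(t) − M_∞ decays as ΔM₀·e^(−t/τ) with ΔM₀ = 4930 − 3752.4 = 1178 Mg Hg.
At t = 3.29 yr, e^(−t/τ) = e^(−1.648) = 0.1924, so ΔM = 226.5 Mg Hg and M = 3752.4 + 226.5 = 3978.9 Mg Hg.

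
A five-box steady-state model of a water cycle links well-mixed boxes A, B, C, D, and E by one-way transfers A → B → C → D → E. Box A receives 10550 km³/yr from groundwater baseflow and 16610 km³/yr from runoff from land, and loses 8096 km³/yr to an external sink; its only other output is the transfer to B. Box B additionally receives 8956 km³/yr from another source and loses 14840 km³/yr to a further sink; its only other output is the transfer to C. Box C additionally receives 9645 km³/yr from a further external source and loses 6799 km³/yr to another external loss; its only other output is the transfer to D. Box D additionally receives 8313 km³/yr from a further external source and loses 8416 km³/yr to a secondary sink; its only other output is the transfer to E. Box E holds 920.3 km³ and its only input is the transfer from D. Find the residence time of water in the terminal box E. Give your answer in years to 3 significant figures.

Box A: F(A→B) = (10550 + 16610) − 8096 = 19064 km³/yr.
Box B: F(B→C) = (19064 + 8956) − 14840 = 13180 km³/yr.
Box C: F(C→D) = (13180 + 9645) − 6799 = 16026 km³/yr.
Box D: F(D→E) = (16026 + 8313) − 8416 = 15923 km³/yr.
Box E throughput = its input = 15923 km³/yr; τ = 920.3 / 15923 = 0.05780 yr.

0.0578 yr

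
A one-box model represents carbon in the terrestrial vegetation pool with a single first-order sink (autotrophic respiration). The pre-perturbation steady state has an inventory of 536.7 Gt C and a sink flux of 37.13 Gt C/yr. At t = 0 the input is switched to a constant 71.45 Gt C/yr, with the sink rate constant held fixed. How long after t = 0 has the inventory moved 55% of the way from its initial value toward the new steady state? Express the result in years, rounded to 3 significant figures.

11.5 yr

τ = M₀/F₀ = 536.7/37.13 = 14.45 yr.
The remaining gap fraction is e^(−t/τ); 55% covered ⇒ e^(−t/τ) = 0.450.
t = −τ ln(0.450) = 14.45 × 0.7985 = 11.54 yr.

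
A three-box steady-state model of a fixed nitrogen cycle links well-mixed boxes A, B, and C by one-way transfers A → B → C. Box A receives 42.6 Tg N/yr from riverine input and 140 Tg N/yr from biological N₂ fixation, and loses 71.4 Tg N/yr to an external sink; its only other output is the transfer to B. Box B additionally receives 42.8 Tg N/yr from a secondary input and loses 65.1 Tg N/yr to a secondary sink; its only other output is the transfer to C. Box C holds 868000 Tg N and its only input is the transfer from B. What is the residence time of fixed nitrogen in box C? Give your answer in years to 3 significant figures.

9760 yr

Box A: F(A→B) = (42.6 + 140) − 71.4 = 111.20 Tg N/yr.
Box B: F(B→C) = (111.20 + 42.8) − 65.1 = 88.900 Tg N/yr.
Box C throughput = its input = 88.900 Tg N/yr; τ = 868000 / 88.900 = 9764 yr.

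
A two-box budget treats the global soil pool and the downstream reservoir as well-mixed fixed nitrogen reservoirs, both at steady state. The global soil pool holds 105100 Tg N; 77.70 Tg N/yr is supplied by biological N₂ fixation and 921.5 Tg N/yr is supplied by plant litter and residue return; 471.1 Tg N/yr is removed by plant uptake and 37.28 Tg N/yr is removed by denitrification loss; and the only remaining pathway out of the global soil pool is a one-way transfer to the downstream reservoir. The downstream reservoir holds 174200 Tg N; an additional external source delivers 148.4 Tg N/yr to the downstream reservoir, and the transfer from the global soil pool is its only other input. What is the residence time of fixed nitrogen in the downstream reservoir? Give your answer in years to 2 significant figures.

Balance the global soil pool: ΣF_in = 77.70 + 921.5 = 999.20 Tg N/yr.
Transfer to the downstream reservoir = ΣF_in − (471.1 + 37.28) = 490.82 Tg N/yr.
Total input to the downstream reservoir = 490.82 + 148.4 = 639.22 Tg N/yr; at steady state this equals its total output.
τ = M / F = 174200 / 639.22 = 272.5 yr.

270 yr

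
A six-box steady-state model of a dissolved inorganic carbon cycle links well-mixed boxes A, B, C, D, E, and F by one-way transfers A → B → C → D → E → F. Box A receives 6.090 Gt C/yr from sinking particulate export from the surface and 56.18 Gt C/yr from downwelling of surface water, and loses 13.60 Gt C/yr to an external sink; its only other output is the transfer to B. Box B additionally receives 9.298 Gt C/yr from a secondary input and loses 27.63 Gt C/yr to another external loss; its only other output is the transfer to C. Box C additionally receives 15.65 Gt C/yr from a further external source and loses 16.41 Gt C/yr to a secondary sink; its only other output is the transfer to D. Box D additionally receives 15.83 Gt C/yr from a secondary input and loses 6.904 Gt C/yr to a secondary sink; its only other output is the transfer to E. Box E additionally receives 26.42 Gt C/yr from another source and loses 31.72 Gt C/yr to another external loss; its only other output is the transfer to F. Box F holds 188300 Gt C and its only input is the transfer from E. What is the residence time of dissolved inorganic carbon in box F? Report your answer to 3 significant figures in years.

Box A: F(A→B) = (6.090 + 56.18) − 13.60 = 48.670 Gt C/yr.
Box B: F(B→C) = (48.670 + 9.298) − 27.63 = 30.338 Gt C/yr.
Box C: F(C→D) = (30.338 + 15.65) − 16.41 = 29.578 Gt C/yr.
Box D: F(D→E) = (29.578 + 15.83) − 6.904 = 38.504 Gt C/yr.
Box E: F(E→F) = (38.504 + 26.42) − 31.72 = 33.204 Gt C/yr.
Box F throughput = its input = 33.204 Gt C/yr; τ = 188300 / 33.204 = 5671 yr.

5670 yr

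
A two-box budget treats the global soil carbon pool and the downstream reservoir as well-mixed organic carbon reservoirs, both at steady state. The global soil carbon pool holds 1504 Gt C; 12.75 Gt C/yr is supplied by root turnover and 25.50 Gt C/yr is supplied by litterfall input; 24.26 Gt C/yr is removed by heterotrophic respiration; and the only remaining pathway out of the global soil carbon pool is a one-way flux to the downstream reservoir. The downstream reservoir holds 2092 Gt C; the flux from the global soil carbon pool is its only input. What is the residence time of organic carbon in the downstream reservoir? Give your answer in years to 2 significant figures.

Balance the global soil carbon pool: ΣF_in = 12.75 + 25.50 = 38.250 Gt C/yr.
Flux to the downstream reservoir = ΣF_in − (24.26) = 13.990 Gt C/yr.
At steady state the output of the downstream reservoir equals its input, 13.990 Gt C/yr.
τ = M / F = 2092 / 13.990 = 149.5 yr.

150 yr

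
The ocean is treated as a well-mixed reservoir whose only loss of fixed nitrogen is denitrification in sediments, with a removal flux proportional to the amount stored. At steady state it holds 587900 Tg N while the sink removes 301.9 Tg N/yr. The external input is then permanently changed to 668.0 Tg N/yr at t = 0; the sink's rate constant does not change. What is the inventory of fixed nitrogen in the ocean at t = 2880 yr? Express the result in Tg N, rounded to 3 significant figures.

1.14×10^6 Tg N

The sink rate constant is k = F₀/M₀ = 301.9/587900 = 0.0005135 yr⁻¹.
Solving dM/dt = F₁ − kM with M(0) = M₀ gives M(t) = F₁/k + (M₀ − F₁/k)·e^(−kt).
F₁/k = 668.0/0.0005135 = 1.3008×10^6 Tg N; kt = 0.0005135 × 2880 = 1.479, e^(−kt) = 0.2279.
M(2880) = 1.3008×10^6 + (587900 − 1.3008×10^6) × 0.2279 = 1.3008×10^6 − 162500 = 1.1384×10^6 Tg N.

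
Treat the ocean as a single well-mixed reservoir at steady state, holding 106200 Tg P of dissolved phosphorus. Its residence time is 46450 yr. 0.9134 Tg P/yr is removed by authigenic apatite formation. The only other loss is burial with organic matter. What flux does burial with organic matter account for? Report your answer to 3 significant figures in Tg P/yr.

Total removal F = M/τ = 106200 / 46450 = 2.286 Tg P/yr.
Burial with organic matter = F − (0.9134) = 2.286 − 0.9134 = 1.373 Tg P/yr.

1.37 Tg P/yr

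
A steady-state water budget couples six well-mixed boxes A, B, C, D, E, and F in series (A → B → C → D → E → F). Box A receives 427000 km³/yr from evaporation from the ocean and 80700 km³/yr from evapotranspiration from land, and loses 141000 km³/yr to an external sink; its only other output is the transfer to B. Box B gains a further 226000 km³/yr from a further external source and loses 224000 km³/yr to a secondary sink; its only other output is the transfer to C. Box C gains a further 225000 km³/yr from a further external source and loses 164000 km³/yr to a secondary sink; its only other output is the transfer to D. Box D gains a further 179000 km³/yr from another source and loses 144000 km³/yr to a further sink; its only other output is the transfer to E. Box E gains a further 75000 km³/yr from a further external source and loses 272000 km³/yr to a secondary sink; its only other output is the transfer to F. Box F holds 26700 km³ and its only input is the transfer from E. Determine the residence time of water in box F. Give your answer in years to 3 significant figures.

0.0997 yr

Box A: F(A→B) = (427000 + 80700) − 141000 = 366700 km³/yr.
Box B: F(B→C) = (366700 + 226000) − 224000 = 368700 km³/yr.
Box C: F(C→D) = (368700 + 225000) − 164000 = 429700 km³/yr.
Box D: F(D→E) = (429700 + 179000) − 144000 = 464700 km³/yr.
Box E: F(E→F) = (464700 + 75000) − 272000 = 267700 km³/yr.
Box F throughput = its input = 267700 km³/yr; τ = 26700 / 267700 = 0.09974 yr.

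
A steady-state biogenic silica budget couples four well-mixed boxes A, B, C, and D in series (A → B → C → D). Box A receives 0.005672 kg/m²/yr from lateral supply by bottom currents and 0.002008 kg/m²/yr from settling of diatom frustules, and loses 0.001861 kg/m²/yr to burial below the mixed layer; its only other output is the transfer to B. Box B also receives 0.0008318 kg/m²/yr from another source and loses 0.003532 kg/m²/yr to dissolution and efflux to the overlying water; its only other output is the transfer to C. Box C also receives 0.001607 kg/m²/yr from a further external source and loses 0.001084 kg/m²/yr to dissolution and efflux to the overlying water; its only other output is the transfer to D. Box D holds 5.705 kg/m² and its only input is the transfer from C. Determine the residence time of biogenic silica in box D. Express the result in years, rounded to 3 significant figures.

1570 yr

Box A: F(A→B) = (0.005672 + 0.002008) − 0.001861 = 0.0058190 kg/m²/yr.
Box B: F(B→C) = (0.0058190 + 0.0008318) − 0.003532 = 0.0031188 kg/m²/yr.
Box C: F(C→D) = (0.0031188 + 0.001607) − 0.001084 = 0.0036418 kg/m²/yr.
Box D throughput = its input = 0.0036418 kg/m²/yr; τ = 5.705 / 0.0036418 = 1567 yr.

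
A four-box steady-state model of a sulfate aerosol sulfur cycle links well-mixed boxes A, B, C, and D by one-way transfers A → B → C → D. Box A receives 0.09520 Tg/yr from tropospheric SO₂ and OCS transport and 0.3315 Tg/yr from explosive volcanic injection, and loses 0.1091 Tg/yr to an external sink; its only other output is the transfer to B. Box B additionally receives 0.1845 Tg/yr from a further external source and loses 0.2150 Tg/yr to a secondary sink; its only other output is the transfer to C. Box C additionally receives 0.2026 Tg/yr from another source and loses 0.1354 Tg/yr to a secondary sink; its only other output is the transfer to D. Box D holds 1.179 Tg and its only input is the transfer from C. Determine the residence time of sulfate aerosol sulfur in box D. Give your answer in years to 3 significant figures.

Box A: F(A→B) = (0.09520 + 0.3315) − 0.1091 = 0.31760 Tg/yr.
Box B: F(B→C) = (0.31760 + 0.1845) − 0.2150 = 0.28710 Tg/yr.
Box C: F(C→D) = (0.28710 + 0.2026) − 0.1354 = 0.35430 Tg/yr.
Box D throughput = its input = 0.35430 Tg/yr; τ = 1.179 / 0.35430 = 3.328 yr.

3.33 yr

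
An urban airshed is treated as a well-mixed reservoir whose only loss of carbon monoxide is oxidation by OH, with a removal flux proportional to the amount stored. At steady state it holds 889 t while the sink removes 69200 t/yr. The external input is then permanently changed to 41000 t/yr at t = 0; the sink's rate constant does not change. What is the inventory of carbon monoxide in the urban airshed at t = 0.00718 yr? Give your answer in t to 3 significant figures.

734 t

The sink rate constant is k = F₀/M₀ = 69200/889 = 77.84 yr⁻¹.
Solving dM/dt = F₁ − kM with M(0) = M₀ gives M(t) = F₁/k + (M₀ − F₁/k)·e^(−kt).
F₁/k = 41000/77.84 = 526.72 t; kt = 77.84 × 0.00718 = 0.5589, e^(−kt) = 0.5718.
M(0.00718) = 526.72 + (889 − 526.72) × 0.5718 = 526.72 + 207.2 = 733.89 t.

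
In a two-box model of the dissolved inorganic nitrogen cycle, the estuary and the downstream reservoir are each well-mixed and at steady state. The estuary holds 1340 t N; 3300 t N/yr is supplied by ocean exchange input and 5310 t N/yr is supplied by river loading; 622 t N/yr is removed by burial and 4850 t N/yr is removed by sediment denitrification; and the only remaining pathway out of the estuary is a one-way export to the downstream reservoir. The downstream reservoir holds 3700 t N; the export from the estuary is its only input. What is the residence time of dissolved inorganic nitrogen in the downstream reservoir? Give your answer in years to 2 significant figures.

Balance the estuary: ΣF_in = 3300 + 5310 = 8610.0 t N/yr.
Export to the downstream reservoir = ΣF_in − (622 + 4850) = 3138.0 t N/yr.
At steady state the output of the downstream reservoir equals its input, 3138.0 t N/yr.
τ = M / F = 3700 / 3138.0 = 1.179 yr.

1.2 yr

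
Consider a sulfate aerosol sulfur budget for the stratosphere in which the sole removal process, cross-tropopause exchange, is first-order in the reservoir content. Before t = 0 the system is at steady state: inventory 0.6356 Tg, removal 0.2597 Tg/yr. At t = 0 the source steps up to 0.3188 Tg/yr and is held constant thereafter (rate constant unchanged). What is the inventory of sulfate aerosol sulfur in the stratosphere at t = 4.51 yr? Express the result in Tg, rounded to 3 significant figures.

The sink rate constant is k = F₀/M₀ = 0.2597/0.6356 = 0.4086 yr⁻¹.
Solving dM/dt = F₁ − kM with M(0) = M₀ gives M(t) = F₁/k + (M₀ − F₁/k)·e^(−kt).
F₁/k = 0.3188/0.4086 = 0.78024 Tg; kt = 0.4086 × 4.51 = 1.843, e^(−kt) = 0.1584.
M(4.51) = 0.78024 + (0.6356 − 0.78024) × 0.1584 = 0.78024 − 0.02291 = 0.75733 Tg.

0.757 Tg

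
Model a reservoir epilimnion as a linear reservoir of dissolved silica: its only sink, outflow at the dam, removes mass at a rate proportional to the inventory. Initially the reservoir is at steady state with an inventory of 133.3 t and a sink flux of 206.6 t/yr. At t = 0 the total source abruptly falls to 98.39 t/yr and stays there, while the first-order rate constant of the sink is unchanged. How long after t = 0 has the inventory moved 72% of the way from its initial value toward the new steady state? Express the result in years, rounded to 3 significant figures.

0.821 yr

τ = M₀/F₀ = 133.3/206.6 = 0.6452 yr.
The remaining gap fraction is e^(−t/τ); 72% covered ⇒ e^(−t/τ) = 0.280.
t = −τ ln(0.280) = 0.6452 × 1.273 = 0.8213 yr.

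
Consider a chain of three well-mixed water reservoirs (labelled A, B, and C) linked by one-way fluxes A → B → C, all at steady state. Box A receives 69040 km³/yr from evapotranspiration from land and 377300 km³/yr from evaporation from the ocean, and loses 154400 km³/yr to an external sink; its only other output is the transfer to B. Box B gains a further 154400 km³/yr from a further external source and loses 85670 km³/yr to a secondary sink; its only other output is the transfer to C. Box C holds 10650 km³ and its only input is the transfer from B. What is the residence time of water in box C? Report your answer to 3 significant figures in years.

Box A: F(A→B) = (69040 + 377300) − 154400 = 291940 km³/yr.
Box B: F(B→C) = (291940 + 154400) − 85670 = 360670 km³/yr.
Box C throughput = its input = 360670 km³/yr; τ = 10650 / 360670 = 0.02953 yr.

0.0295 yr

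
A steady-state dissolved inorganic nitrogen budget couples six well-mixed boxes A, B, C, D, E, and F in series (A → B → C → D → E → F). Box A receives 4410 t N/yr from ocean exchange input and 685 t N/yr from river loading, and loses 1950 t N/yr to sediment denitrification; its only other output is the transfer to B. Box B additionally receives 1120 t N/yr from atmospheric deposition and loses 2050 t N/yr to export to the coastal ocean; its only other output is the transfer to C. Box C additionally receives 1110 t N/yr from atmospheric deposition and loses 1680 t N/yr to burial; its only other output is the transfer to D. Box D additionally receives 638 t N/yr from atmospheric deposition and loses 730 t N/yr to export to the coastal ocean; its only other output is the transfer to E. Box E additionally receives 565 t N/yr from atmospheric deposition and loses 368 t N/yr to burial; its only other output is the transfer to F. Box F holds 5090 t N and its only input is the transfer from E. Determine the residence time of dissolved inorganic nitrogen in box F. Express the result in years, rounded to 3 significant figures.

Box A: F(A→B) = (4410 + 685) − 1950 = 3145.0 t N/yr.
Box B: F(B→C) = (3145.0 + 1120) − 2050 = 2215.0 t N/yr.
Box C: F(C→D) = (2215.0 + 1110) − 1680 = 1645.0 t N/yr.
Box D: F(D→E) = (1645.0 + 638) − 730 = 1553.0 t N/yr.
Box E: F(E→F) = (1553.0 + 565) − 368 = 1750.0 t N/yr.
Box F throughput = its input = 1750.0 t N/yr; τ = 5090 / 1750.0 = 2.909 yr.

2.91 yr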